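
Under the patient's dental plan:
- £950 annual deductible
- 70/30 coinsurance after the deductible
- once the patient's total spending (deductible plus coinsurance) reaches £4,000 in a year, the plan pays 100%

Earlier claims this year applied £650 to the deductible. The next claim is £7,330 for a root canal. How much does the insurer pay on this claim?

£4,921

£650 of the £950 deductible is already met, leaving £300.
That leaves £7,330 − £300 = £7,030 for coinsurance.
30% of £7,030 = £2,109 falls to the patient.
Patient responsibility before any cap: £300 + £2,109 = £2,409.
Year-to-date out-of-pocket becomes £650 + £2,409 = £3,059, still under the £4,000 maximum, so no cap applies.
The plan picks up £7,330 − £2,409 = £4,921.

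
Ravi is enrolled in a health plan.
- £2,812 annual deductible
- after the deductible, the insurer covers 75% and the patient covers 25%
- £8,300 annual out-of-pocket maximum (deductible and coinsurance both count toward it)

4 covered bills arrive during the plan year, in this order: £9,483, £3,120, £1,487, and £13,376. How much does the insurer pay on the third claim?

£1,115.25

Bill 1, £9,483: £2,812 to deductible, leaving £6,671; patient's 25% is £1,667.75. Cost to patient: £4,479.75. OOP to date £4,479.75. Insurer: £9,483 − £4,479.75 = £5,003.25.
Bill 2, £3,120: deductible already satisfied, so patient's share is 25% × £3,120 = £780. Patient pays £780; OOP now £5,259.75. Plan pays £3,120 − £780 = £2,340.
Bill 3, £1,487: deductible met; 25% of £1,487 = £371.75. Patient pays £371.75; OOP now £5,631.50. Insurer: £1,487 − £371.75 = £1,115.25.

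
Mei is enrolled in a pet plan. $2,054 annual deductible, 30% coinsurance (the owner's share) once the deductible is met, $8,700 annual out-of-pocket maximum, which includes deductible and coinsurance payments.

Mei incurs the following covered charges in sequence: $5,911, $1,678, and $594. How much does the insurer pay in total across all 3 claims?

$4,290.30

Claim 1 ($5,911): deductible takes $2,054, $3,857 remains; coinsurance $3,857 × 30% = $1,157.10. Owner owes $3,211.10 (running OOP $3,211.10). Insurer: $5,911 − $3,211.10 = $2,699.90.
Claim 2 ($1,678): 30% coinsurance on $1,678 = $503.40. Owner owes $503.40 (running OOP $3,714.50). Insurer: $1,678 − $503.40 = $1,174.60.
Claim 3 ($594): deductible met; 30% of $594 = $178.20. Owner pays $178.20; OOP now $3,892.70. Insurer: $594 − $178.20 = $415.80.
Insurer total = bills − owner's total = $8,183 − $3,892.70 = $4,290.30.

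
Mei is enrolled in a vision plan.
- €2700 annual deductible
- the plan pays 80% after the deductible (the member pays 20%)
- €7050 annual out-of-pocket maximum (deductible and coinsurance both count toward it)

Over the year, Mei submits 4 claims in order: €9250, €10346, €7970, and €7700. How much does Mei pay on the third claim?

€970.80

Claim 1 (€9250): €2700 to deductible, leaving €6550; member's 20% is €1310. Member pays €4010; OOP now €4010.
Claim 2 (€10346): deductible met; 20% of €10346 = €2069.20. Member owes €2069.20 (running OOP €6079.20).
Claim 3 (€7970): deductible already satisfied, so member's share is 20% × €7970 = €1594. OOP would hit €7673.20 > €7050, so the cap limits the member to €7050 − €6079.20 = €970.80.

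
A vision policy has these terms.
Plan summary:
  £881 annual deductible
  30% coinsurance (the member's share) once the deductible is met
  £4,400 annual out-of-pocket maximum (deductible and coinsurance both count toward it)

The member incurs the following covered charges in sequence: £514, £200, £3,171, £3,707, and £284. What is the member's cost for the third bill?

Claim 1 — £514: entire amount goes to the deductible. Member owes £514 (running OOP £514).
Claim 2 — £200: all of it applies to the deductible. Cost to member: £200. OOP to date £714.
Claim 3 — £3,171: £167 to deductible, leaving £3,004; member's 30% is £901.20. Member owes £1,068.20 (running OOP £1,782.20).

£1,068.20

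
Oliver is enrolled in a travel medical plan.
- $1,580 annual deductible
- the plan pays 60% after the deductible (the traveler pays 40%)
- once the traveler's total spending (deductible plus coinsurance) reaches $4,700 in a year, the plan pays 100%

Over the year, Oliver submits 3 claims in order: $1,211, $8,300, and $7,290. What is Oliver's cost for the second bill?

#1 ($1,211): all of it applies to the deductible. Traveler pays $1,211; OOP now $1,211.
#2 ($8,300): deductible takes $369, $7,931 remains; coinsurance $7,931 × 40% = $3,172.40. Together that's $369 + $3,172.40 = $3,541.40. That would push OOP to $4,752.40, over the $4,700 cap, so traveler pays $4,700 − $1,211 = $3,489.

$3,489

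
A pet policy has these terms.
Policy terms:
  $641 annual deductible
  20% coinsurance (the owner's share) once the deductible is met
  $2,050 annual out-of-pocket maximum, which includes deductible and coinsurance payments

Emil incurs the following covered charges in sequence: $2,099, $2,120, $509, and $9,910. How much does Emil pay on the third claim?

Claim 1 — $2,099: deductible takes $641, $1,458 remains; 20% of $1,458 = $291.60. Owner owes $932.60 (running OOP $932.60).
Claim 2 — $2,120: 20% coinsurance on $2,120 = $424. Owner pays $424; OOP now $1,356.60.
Claim 3 — $509: 20% coinsurance on $509 = $101.80. Owner owes $101.80 (running OOP $1,458.40).

$101.80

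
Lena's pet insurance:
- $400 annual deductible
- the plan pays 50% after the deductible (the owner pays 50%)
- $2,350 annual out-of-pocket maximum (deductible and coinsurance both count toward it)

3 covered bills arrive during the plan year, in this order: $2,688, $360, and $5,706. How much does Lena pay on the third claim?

Claim 1 — $2,688: deductible takes $400, $2,288 remains; 50% of $2,288 = $1,144. Owner owes $1,544 (running OOP $1,544).
Claim 2 — $360: 50% coinsurance on $360 = $180. Owner owes $180 (running OOP $1,724).
Claim 3 — $5,706: deductible already satisfied, so owner's share is 50% × $5,706 = $2,853. OOP would hit $4,577 > $2,350, so the cap limits the owner to $2,350 − $1,724 = $626.

$626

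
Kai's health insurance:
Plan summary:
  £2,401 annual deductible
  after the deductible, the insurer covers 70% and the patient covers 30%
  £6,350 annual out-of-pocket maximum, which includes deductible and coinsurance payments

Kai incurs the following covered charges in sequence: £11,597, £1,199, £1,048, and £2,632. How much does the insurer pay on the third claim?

Bill 1, £11,597: deductible takes £2,401, £9,196 remains; patient's 30% is £2,758.80. Patient pays £5,159.80; OOP now £5,159.80. Plan pays £11,597 − £5,159.80 = £6,437.20.
Bill 2, £1,199: 30% coinsurance on £1,199 = £359.70. Patient pays £359.70; OOP now £5,519.50. Plan pays £1,199 − £359.70 = £839.30.
Bill 3, £1,048: deductible met; 30% of £1,048 = £314.40. Patient owes £314.40 (running OOP £5,833.90). Plan pays £1,048 − £314.40 = £733.60.

£733.60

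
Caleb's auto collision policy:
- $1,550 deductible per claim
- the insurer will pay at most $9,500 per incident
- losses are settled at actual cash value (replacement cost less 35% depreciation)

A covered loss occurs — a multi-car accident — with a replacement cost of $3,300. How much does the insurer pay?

Depreciate 35%: the covered value is $3,300 × 0.65 = $2,145.
After the deductible, $2,145 − $1,550 = $595 remains.
$595 ≤ $9,500, so the limit doesn't bind; insurer pays $595.

$595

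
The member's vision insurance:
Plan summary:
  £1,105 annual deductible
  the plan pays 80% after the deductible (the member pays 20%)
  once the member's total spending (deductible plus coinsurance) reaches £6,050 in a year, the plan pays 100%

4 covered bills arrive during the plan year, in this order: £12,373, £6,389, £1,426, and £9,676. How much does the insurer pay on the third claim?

#1 (£12,373): deductible takes £1,105, £11,268 remains; member's 20% is £2,253.60. Member owes £3,358.60 (running OOP £3,358.60). Insurer: £12,373 − £3,358.60 = £9,014.40.
#2 (£6,389): deductible already satisfied, so member's share is 20% × £6,389 = £1,277.80. Member owes £1,277.80 (running OOP £4,636.40). Plan pays £6,389 − £1,277.80 = £5,111.20.
#3 (£1,426): 20% coinsurance on £1,426 = £285.20. Member pays £285.20; OOP now £4,921.60. Plan pays £1,426 − £285.20 = £1,140.80.

£1,140.80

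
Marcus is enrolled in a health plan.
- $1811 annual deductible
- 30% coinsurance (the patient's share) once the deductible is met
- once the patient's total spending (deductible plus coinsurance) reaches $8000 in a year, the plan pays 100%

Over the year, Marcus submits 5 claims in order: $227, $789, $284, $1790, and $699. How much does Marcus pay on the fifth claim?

$209.70

Claim 1 ($227): fully absorbed by the deductible. Patient pays $227; OOP now $227.
Claim 2 ($789): entire amount goes to the deductible. Patient pays $789; OOP now $1016.
Claim 3 ($284): entire amount goes to the deductible. Patient pays $284; OOP now $1300.
Claim 4 ($1790): $511 finishes the deductible; $1279 goes to coinsurance; 30% of $1279 = $383.70. Patient pays $894.70; OOP now $2194.70.
Claim 5 ($699): deductible already satisfied, so patient's share is 30% × $699 = $209.70. Cost to patient: $209.70. OOP to date $2404.40.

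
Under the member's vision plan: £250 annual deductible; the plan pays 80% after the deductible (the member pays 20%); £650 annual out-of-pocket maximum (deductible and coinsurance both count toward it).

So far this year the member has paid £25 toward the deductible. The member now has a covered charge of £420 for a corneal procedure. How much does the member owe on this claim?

£264

Remaining deductible: £250 − £25 = £225.
The remaining £195 (= £420 − £225) moves to coinsurance.
20% of £195 = £39 falls to the member.
So the member owes £225 + £39 = £264 before any cap.
Year-to-date out-of-pocket becomes £25 + £264 = £289, still under the £650 maximum, so no cap applies.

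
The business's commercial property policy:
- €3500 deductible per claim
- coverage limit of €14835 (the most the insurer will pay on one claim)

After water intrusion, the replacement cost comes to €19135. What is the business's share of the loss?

€4300

Subtract the deductible: €19135 − €3500 = €15635.
The €14835 per-incident cap binds; insurer pays €14835.
The business bears the rest of the original loss: €19135 − €14835 = €4300.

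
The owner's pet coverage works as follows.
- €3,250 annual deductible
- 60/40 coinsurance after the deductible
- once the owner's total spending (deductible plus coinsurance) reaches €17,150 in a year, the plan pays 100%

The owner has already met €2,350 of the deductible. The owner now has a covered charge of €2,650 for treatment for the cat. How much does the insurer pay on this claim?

Deductible still to meet: €3,250 − €2,350 = €900.
After the €900 deductible portion, €2,650 − €900 = €1,750 is subject to coinsurance.
Coinsurance: €1,750 × 40% = €700.
Owner responsibility before any cap: €900 + €700 = €1,600.
Total out-of-pocket so far would be €2,350 + €1,600 = €3,950, below the €17,150 cap — no reduction.
The plan picks up €2,650 − €1,600 = €1,050.

€1,050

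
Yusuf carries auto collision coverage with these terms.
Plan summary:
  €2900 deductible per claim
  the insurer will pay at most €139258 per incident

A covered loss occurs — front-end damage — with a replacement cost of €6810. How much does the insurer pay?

After the deductible, €6810 − €2900 = €3910 remains.
€3910 is within the €139258 limit, so the insurer pays €3910.

€3910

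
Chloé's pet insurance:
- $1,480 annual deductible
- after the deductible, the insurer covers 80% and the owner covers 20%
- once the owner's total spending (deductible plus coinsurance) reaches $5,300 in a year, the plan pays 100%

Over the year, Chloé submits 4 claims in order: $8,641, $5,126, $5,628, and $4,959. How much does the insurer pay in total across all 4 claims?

$19,054

Claim 1 ($8,641): $1,480 to deductible, leaving $7,161; 20% of $7,161 = $1,432.20. Owner pays $2,912.20; OOP now $2,912.20. Insurer: $8,641 − $2,912.20 = $5,728.80.
Claim 2 ($5,126): deductible already satisfied, so owner's share is 20% × $5,126 = $1,025.20. Owner owes $1,025.20 (running OOP $3,937.40). Plan pays $5,126 − $1,025.20 = $4,100.80.
Claim 3 ($5,628): deductible already satisfied, so owner's share is 20% × $5,628 = $1,125.60. Cost to owner: $1,125.60. OOP to date $5,063. Insurer: $5,628 − $1,125.60 = $4,502.40.
Claim 4 ($4,959): deductible already satisfied, so owner's share is 20% × $4,959 = $991.80. That would push OOP to $6,054.80, over the $5,300 cap, so owner pays $5,300 − $5,063 = $237. Plan pays $4,959 − $237 = $4,722.
Insurer total = bills − owner's total = $24,354 − $5,300 = $19,054.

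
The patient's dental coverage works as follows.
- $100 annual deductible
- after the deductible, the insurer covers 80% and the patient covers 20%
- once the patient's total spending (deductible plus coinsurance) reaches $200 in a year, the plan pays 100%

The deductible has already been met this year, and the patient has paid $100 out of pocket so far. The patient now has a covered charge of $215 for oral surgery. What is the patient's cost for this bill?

The deductible is already satisfied, so the full bill goes to coinsurance.
Coinsurance: $215 × 20% = $43.
Year-to-date out-of-pocket becomes $100 + $43 = $143, still under the $200 maximum, so no cap applies.

$43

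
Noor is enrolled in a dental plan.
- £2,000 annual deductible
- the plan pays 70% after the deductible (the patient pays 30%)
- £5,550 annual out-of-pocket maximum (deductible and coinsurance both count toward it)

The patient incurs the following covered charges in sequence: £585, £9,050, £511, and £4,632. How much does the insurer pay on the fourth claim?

£3,525.80

#1 (£585): fully absorbed by the deductible. Patient pays £585; OOP now £585. Plan pays £585 − £585 = £0.
#2 (£9,050): deductible takes £1,415, £7,635 remains; coinsurance £7,635 × 30% = £2,290.50. Patient owes £3,705.50 (running OOP £4,290.50). Insurer: £9,050 − £3,705.50 = £5,344.50.
#3 (£511): 30% coinsurance on £511 = £153.30. Cost to patient: £153.30. OOP to date £4,443.80. Plan pays £511 − £153.30 = £357.70.
#4 (£4,632): deductible already satisfied, so patient's share is 30% × £4,632 = £1,389.60. OOP would hit £5,833.40 > £5,550, so the cap limits the patient to £5,550 − £4,443.80 = £1,106.20. Plan pays £4,632 − £1,106.20 = £3,525.80.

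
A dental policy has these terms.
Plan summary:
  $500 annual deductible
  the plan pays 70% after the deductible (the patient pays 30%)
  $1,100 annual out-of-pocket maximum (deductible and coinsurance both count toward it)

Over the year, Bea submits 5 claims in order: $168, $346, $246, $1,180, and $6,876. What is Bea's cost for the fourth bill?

$354

Claim 1 ($168): fully absorbed by the deductible. Patient owes $168 (running OOP $168).
Claim 2 ($346): $332 finishes the deductible; $14 goes to coinsurance; 30% of $14 = $4.20. Patient owes $336.20 (running OOP $504.20).
Claim 3 ($246): 30% coinsurance on $246 = $73.80. Patient pays $73.80; OOP now $578.
Claim 4 ($1,180): deductible met; 30% of $1,180 = $354. Patient pays $354; OOP now $932.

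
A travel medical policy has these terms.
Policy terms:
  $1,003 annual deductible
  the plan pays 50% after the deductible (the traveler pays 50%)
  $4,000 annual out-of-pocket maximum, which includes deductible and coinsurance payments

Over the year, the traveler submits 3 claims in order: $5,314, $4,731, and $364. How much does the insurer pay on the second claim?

#1 ($5,314): $1,003 finishes the deductible; $4,311 goes to coinsurance; traveler's 50% is $2,155.50. Cost to traveler: $3,158.50. OOP to date $3,158.50. Plan pays $5,314 − $3,158.50 = $2,155.50.
#2 ($4,731): deductible met; 50% of $4,731 = $2,365.50. OOP would hit $5,524 > $4,000, so the cap limits the traveler to $4,000 − $3,158.50 = $841.50. Plan pays $4,731 − $841.50 = $3,889.50.

$3,889.50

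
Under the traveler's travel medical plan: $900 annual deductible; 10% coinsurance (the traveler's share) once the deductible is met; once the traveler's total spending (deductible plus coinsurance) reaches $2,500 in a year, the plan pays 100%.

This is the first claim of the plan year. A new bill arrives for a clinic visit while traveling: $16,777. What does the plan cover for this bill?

Deductible not yet touched, so the first $900 of the bill goes to the deductible.
The remaining $15,877 (= $16,777 − $900) moves to coinsurance.
Coinsurance: $15,877 × 10% = $1,587.70.
That puts the traveler's cost at $900 + $1,587.70 = $2,487.70 before any cap.
Cumulative spending $0 + $2,487.70 = $2,487.70 stays under the $2,500 maximum.
The insurer covers the remainder: $16,777 − $2,487.70 = $14,289.30.

$14,289.30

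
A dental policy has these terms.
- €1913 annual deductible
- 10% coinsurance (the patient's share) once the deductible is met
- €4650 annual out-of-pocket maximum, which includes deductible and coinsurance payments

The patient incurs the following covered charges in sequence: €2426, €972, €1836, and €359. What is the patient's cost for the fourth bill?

Claim 1 (€2426): deductible takes €1913, €513 remains; 10% of €513 = €51.30. Patient owes €1964.30 (running OOP €1964.30).
Claim 2 (€972): deductible already satisfied, so patient's share is 10% × €972 = €97.20. Patient pays €97.20; OOP now €2061.50.
Claim 3 (€1836): deductible met; 10% of €1836 = €183.60. Patient owes €183.60 (running OOP €2245.10).
Claim 4 (€359): deductible met; 10% of €359 = €35.90. Patient pays €35.90; OOP now €2281.

€35.90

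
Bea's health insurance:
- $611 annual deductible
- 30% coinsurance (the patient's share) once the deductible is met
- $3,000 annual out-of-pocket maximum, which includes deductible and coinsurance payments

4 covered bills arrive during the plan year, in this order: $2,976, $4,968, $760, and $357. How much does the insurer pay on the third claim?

Claim 1 ($2,976): $611 to deductible, leaving $2,365; 30% of $2,365 = $709.50. Patient owes $1,320.50 (running OOP $1,320.50). Plan pays $2,976 − $1,320.50 = $1,655.50.
Claim 2 ($4,968): deductible already satisfied, so patient's share is 30% × $4,968 = $1,490.40. Cost to patient: $1,490.40. OOP to date $2,810.90. Insurer: $4,968 − $1,490.40 = $3,477.60.
Claim 3 ($760): 30% coinsurance on $760 = $228. OOP would hit $3,038.90 > $3,000, so the cap limits the patient to $3,000 − $2,810.90 = $189.10. Plan pays $760 − $189.10 = $570.90.

$570.90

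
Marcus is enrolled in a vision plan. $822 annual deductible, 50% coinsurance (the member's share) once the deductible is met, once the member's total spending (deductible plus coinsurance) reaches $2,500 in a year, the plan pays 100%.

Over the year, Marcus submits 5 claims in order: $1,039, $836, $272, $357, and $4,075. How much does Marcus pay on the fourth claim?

Claim 1 — $1,039: $822 to deductible, leaving $217; member's 50% is $108.50. Member owes $930.50 (running OOP $930.50).
Claim 2 — $836: 50% coinsurance on $836 = $418. Cost to member: $418. OOP to date $1,348.50.
Claim 3 — $272: deductible met; 50% of $272 = $136. Member pays $136; OOP now $1,484.50.
Claim 4 — $357: deductible met; 50% of $357 = $178.50. Member owes $178.50 (running OOP $1,663).

$178.50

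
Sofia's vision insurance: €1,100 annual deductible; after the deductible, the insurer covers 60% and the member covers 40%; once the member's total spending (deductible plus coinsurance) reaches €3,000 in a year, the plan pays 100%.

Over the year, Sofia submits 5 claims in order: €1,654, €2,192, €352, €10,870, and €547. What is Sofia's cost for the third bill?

Claim 1 (€1,654): €1,100 to deductible, leaving €554; 40% of €554 = €221.60. Member pays €1,321.60; OOP now €1,321.60.
Claim 2 (€2,192): 40% coinsurance on €2,192 = €876.80. Member pays €876.80; OOP now €2,198.40.
Claim 3 (€352): deductible met; 40% of €352 = €140.80. Member owes €140.80 (running OOP €2,339.20).

€140.80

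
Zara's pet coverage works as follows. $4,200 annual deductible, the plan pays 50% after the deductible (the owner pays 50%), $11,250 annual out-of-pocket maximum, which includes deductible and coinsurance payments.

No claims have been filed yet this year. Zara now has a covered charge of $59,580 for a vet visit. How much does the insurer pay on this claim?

$48,330

Nothing has been paid toward the $4,200 deductible, so the first $4,200 of this charge is applied there.
That leaves $59,580 − $4,200 = $55,380 for coinsurance.
50% of $55,380 = $27,690 falls to the owner.
Owner responsibility before any cap: $4,200 + $27,690 = $31,890.
Year-to-date out-of-pocket would reach $0 + $31,890 = $31,890, above the $11,250 maximum, so the owner pays only $11,250 − $0 = $11,250.
Insurer pays the balance: $59,580 − $11,250 = $48,330.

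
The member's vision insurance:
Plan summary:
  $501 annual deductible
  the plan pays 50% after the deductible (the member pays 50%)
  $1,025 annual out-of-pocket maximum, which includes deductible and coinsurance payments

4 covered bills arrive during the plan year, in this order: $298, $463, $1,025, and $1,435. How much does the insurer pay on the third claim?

Claim 1 ($298): all of it applies to the deductible. Member owes $298 (running OOP $298). Insurer: $298 − $298 = $0.
Claim 2 ($463): deductible takes $203, $260 remains; 50% of $260 = $130. Cost to member: $333. OOP to date $631. Plan pays $463 − $333 = $130.
Claim 3 ($1,025): 50% coinsurance on $1,025 = $512.50. OOP would hit $1,143.50 > $1,025, so the cap limits the member to $1,025 − $631 = $394. Plan pays $1,025 − $394 = $631.

$631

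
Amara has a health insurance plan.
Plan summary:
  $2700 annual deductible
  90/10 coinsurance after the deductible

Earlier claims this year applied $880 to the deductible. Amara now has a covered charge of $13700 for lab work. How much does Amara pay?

$3008

Remaining deductible: $2700 − $880 = $1820.
After the $1820 deductible portion, $13700 − $1820 = $11880 is subject to coinsurance.
Patient's 10% share of $11880 is $1188.
So the patient owes $1820 + $1188 = $3008.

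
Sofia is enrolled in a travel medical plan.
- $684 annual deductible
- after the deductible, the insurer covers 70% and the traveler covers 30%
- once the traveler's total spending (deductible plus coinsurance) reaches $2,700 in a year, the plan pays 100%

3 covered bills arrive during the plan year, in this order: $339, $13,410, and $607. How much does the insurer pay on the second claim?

Bill 1, $339: fully absorbed by the deductible. Cost to traveler: $339. OOP to date $339. Plan pays $339 − $339 = $0.
Bill 2, $13,410: $345 finishes the deductible; $13,065 goes to coinsurance; 30% of $13,065 = $3,919.50. Together that's $345 + $3,919.50 = $4,264.50. That would push OOP to $4,603.50, over the $2,700 cap, so traveler pays $2,700 − $339 = $2,361. Plan pays $13,410 − $2,361 = $11,049.

$11,049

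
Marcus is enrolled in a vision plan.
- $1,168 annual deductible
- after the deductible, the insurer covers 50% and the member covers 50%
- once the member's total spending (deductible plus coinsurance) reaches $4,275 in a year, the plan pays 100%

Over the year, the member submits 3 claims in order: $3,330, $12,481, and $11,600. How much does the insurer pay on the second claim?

$10,455

Bill 1, $3,330: deductible takes $1,168, $2,162 remains; coinsurance $2,162 × 50% = $1,081. Member pays $2,249; OOP now $2,249. Plan pays $3,330 − $2,249 = $1,081.
Bill 2, $12,481: deductible met; 50% of $12,481 = $6,240.50. That would push OOP to $8,489.50, over the $4,275 cap, so member pays $4,275 − $2,249 = $2,026. Plan pays $12,481 − $2,026 = $10,455.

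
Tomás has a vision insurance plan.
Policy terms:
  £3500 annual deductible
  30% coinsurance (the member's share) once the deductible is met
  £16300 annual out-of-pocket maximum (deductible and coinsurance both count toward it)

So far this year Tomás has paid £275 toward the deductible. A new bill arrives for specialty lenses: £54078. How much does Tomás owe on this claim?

Deductible still to meet: £3500 − £275 = £3225.
After the £3225 deductible portion, £54078 − £3225 = £50853 is subject to coinsurance.
Member's 30% share of £50853 is £15255.90.
That puts the member's cost at £3225 + £15255.90 = £18480.90 before any cap.
That would bring total out-of-pocket to £18755.90, past the £16300 cap. The member is capped at £16300 − £275 = £16025 on this claim.

£16025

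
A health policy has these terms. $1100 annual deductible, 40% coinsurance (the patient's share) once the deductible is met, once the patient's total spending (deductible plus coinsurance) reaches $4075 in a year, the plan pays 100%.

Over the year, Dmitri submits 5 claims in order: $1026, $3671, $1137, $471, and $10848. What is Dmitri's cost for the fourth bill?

Claim 1 ($1026): all of it applies to the deductible. Patient owes $1026 (running OOP $1026).
Claim 2 ($3671): $74 finishes the deductible; $3597 goes to coinsurance; 40% of $3597 = $1438.80. Patient pays $1512.80; OOP now $2538.80.
Claim 3 ($1137): deductible met; 40% of $1137 = $454.80. Patient pays $454.80; OOP now $2993.60.
Claim 4 ($471): deductible met; 40% of $471 = $188.40. Patient pays $188.40; OOP now $3182.

$188.40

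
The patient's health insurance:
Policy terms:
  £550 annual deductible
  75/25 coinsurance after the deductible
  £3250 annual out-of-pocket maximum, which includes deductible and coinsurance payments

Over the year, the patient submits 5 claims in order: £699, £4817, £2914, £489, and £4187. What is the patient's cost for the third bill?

Claim 1 — £699: £550 to deductible, leaving £149; coinsurance £149 × 25% = £37.25. Cost to patient: £587.25. OOP to date £587.25.
Claim 2 — £4817: deductible met; 25% of £4817 = £1204.25. Cost to patient: £1204.25. OOP to date £1791.50.
Claim 3 — £2914: deductible already satisfied, so patient's share is 25% × £2914 = £728.50. Patient pays £728.50; OOP now £2520.

£728.50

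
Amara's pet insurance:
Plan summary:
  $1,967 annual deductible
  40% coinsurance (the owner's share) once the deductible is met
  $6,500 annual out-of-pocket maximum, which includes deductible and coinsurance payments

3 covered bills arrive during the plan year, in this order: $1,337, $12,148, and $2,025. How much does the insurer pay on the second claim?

$6,985

#1 ($1,337): fully absorbed by the deductible. Cost to owner: $1,337. OOP to date $1,337. Plan pays $1,337 − $1,337 = $0.
#2 ($12,148): $630 to deductible, leaving $11,518; coinsurance $11,518 × 40% = $4,607.20. Together that's $630 + $4,607.20 = $5,237.20. Adding that to $1,337 gives $6,574.20, past the $6,500 cap; owner pays only $6,500 − $1,337 = $5,163. Plan pays $12,148 − $5,163 = $6,985.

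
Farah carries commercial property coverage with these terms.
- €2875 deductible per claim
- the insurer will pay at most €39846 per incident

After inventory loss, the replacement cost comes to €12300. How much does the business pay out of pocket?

Less the €2875 deductible: €12300 − €2875 = €9425.
€9425 ≤ €39846, so the limit doesn't bind; insurer pays €9425.
Business's share is the uncovered remainder: €12300 − €9425 = €2875.

€2875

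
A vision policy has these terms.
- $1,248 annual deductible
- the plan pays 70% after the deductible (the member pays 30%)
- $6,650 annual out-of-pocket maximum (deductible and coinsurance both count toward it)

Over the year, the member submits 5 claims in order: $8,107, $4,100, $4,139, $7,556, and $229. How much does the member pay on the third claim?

Claim 1 — $8,107: $1,248 finishes the deductible; $6,859 goes to coinsurance; member's 30% is $2,057.70. Member pays $3,305.70; OOP now $3,305.70.
Claim 2 — $4,100: deductible met; 30% of $4,100 = $1,230. Member pays $1,230; OOP now $4,535.70.
Claim 3 — $4,139: deductible already satisfied, so member's share is 30% × $4,139 = $1,241.70. Cost to member: $1,241.70. OOP to date $5,777.40.

$1,241.70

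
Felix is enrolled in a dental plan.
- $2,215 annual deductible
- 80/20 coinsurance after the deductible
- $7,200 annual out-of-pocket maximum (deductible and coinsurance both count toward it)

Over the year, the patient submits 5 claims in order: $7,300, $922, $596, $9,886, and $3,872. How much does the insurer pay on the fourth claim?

#1 ($7,300): deductible takes $2,215, $5,085 remains; 20% of $5,085 = $1,017. Patient pays $3,232; OOP now $3,232. Plan pays $7,300 − $3,232 = $4,068.
#2 ($922): deductible already satisfied, so patient's share is 20% × $922 = $184.40. Patient owes $184.40 (running OOP $3,416.40). Plan pays $922 − $184.40 = $737.60.
#3 ($596): deductible met; 20% of $596 = $119.20. Cost to patient: $119.20. OOP to date $3,535.60. Insurer: $596 − $119.20 = $476.80.
#4 ($9,886): 20% coinsurance on $9,886 = $1,977.20. Patient owes $1,977.20 (running OOP $5,512.80). Plan pays $9,886 − $1,977.20 = $7,908.80.

$7,908.80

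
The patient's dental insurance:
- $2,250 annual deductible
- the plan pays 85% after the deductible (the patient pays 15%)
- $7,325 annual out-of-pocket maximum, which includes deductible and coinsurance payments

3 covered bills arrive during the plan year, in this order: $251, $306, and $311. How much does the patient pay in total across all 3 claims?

Bill 1, $251: fully absorbed by the deductible. Patient pays $251; OOP now $251.
Bill 2, $306: fully absorbed by the deductible. Patient owes $306 (running OOP $557).
Bill 3, $311: entire amount goes to the deductible. Patient owes $311 (running OOP $868).
Summing the patient's payments: $251 + $306 + $311 = $868.

$868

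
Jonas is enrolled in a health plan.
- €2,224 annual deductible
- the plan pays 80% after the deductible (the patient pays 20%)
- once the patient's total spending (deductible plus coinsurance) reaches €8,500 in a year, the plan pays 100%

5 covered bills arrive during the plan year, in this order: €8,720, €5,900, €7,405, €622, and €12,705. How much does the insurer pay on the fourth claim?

#1 (€8,720): €2,224 to deductible, leaving €6,496; coinsurance €6,496 × 20% = €1,299.20. Cost to patient: €3,523.20. OOP to date €3,523.20. Insurer: €8,720 − €3,523.20 = €5,196.80.
#2 (€5,900): deductible already satisfied, so patient's share is 20% × €5,900 = €1,180. Patient owes €1,180 (running OOP €4,703.20). Insurer: €5,900 − €1,180 = €4,720.
#3 (€7,405): deductible already satisfied, so patient's share is 20% × €7,405 = €1,481. Cost to patient: €1,481. OOP to date €6,184.20. Insurer: €7,405 − €1,481 = €5,924.
#4 (€622): deductible already satisfied, so patient's share is 20% × €622 = €124.40. Cost to patient: €124.40. OOP to date €6,308.60. Insurer: €622 − €124.40 = €497.60.

€497.60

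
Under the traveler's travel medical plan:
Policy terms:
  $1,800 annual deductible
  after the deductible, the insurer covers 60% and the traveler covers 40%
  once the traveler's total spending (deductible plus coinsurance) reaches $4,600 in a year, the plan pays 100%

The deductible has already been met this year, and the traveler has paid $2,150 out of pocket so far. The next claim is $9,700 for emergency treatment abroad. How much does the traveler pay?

$2,450

With the deductible met, the entire $9,700 is subject to coinsurance.
Coinsurance: $9,700 × 40% = $3,880.
Adding $3,880 to the $2,150 already spent would give $6,030, which exceeds the $4,600 cap; the traveler pays just $4,600 − $2,150 = $2,450.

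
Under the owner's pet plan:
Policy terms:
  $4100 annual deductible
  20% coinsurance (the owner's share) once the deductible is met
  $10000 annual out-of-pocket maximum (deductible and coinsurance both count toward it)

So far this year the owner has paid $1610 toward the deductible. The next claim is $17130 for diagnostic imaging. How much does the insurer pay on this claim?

$11712

Remaining deductible: $4100 − $1610 = $2490.
That leaves $17130 − $2490 = $14640 for coinsurance.
Owner's 20% share of $14640 is $2928.
So the owner owes $2490 + $2928 = $5418 before any cap.
Total out-of-pocket so far would be $1610 + $5418 = $7028, below the $10000 cap — no reduction.
The insurer covers the remainder: $17130 − $5418 = $11712.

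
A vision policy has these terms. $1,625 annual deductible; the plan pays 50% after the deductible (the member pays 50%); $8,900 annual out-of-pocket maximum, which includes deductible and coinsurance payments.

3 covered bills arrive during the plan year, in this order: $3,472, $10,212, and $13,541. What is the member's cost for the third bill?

$1,245.50

Claim 1 — $3,472: $1,625 to deductible, leaving $1,847; coinsurance $1,847 × 50% = $923.50. Member owes $2,548.50 (running OOP $2,548.50).
Claim 2 — $10,212: deductible already satisfied, so member's share is 50% × $10,212 = $5,106. Member owes $5,106 (running OOP $7,654.50).
Claim 3 — $13,541: deductible met; 50% of $13,541 = $6,770.50. That would push OOP to $14,425, over the $8,900 cap, so member pays $8,900 − $7,654.50 = $1,245.50.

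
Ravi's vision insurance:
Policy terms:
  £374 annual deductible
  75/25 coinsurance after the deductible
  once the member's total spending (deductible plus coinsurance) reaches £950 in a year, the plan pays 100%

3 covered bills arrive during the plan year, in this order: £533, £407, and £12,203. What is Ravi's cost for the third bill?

Bill 1, £533: £374 finishes the deductible; £159 goes to coinsurance; coinsurance £159 × 25% = £39.75. Member pays £413.75; OOP now £413.75.
Bill 2, £407: 25% coinsurance on £407 = £101.75. Cost to member: £101.75. OOP to date £515.50.
Bill 3, £12,203: deductible met; 25% of £12,203 = £3,050.75. OOP would hit £3,566.25 > £950, so the cap limits the member to £950 − £515.50 = £434.50.

£434.50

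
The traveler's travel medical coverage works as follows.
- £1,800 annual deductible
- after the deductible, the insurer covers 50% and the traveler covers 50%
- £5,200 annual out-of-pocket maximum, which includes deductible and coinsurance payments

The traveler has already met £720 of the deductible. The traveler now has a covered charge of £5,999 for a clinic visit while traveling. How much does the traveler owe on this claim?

£3,539.50

Remaining deductible: £1,800 − £720 = £1,080.
That leaves £5,999 − £1,080 = £4,919 for coinsurance.
50% of £4,919 = £2,459.50 falls to the traveler.
So the traveler owes £1,080 + £2,459.50 = £3,539.50 before any cap.
Year-to-date out-of-pocket becomes £720 + £3,539.50 = £4,259.50, still under the £5,200 maximum, so no cap applies.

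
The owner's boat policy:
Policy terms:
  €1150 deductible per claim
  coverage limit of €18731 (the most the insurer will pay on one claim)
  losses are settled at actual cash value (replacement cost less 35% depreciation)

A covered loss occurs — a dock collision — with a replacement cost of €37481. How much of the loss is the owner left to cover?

Depreciate 35%: the covered value is €37481 × 0.65 = €24362.65.
After the deductible, €24362.65 − €1150 = €23212.65 remains.
Since €23212.65 > €18731, the payout is capped at €18731.
Owner's share is the uncovered remainder: €37481 − €18731 = €18750.

€18750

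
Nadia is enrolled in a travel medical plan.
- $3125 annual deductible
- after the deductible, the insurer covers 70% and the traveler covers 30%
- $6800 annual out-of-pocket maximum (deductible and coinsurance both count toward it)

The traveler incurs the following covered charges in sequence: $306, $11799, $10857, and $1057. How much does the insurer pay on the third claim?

$9876

Bill 1, $306: fully absorbed by the deductible. Traveler owes $306 (running OOP $306). Insurer: $306 − $306 = $0.
Bill 2, $11799: deductible takes $2819, $8980 remains; coinsurance $8980 × 30% = $2694. Cost to traveler: $5513. OOP to date $5819. Insurer: $11799 − $5513 = $6286.
Bill 3, $10857: 30% coinsurance on $10857 = $3257.10. Adding that to $5819 gives $9076.10, past the $6800 cap; traveler pays only $6800 − $5819 = $981. Plan pays $10857 − $981 = $9876.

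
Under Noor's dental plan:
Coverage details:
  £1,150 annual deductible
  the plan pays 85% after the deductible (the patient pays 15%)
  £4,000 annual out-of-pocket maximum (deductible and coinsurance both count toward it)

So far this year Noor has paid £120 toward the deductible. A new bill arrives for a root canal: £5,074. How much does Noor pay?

Deductible still to meet: £1,150 − £120 = £1,030.
The remaining £4,044 (= £5,074 − £1,030) moves to coinsurance.
15% of £4,044 = £606.60 falls to the patient.
Patient responsibility before any cap: £1,030 + £606.60 = £1,636.60.
Cumulative spending £120 + £1,636.60 = £1,756.60 stays under the £4,000 maximum.

£1,636.60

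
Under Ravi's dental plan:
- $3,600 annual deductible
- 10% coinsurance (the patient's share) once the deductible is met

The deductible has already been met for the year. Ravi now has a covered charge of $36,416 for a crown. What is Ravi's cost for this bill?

$3,641.60

The deductible is already satisfied, so the full bill goes to coinsurance.
Coinsurance: $36,416 × 10% = $3,641.60.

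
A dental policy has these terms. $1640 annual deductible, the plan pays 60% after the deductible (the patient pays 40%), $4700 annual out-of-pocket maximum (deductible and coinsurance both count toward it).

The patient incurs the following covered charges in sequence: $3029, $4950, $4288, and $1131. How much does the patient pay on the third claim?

#1 ($3029): $1640 finishes the deductible; $1389 goes to coinsurance; coinsurance $1389 × 40% = $555.60. Cost to patient: $2195.60. OOP to date $2195.60.
#2 ($4950): deductible already satisfied, so patient's share is 40% × $4950 = $1980. Patient pays $1980; OOP now $4175.60.
#3 ($4288): deductible met; 40% of $4288 = $1715.20. That would push OOP to $5890.80, over the $4700 cap, so patient pays $4700 − $4175.60 = $524.40.

$524.40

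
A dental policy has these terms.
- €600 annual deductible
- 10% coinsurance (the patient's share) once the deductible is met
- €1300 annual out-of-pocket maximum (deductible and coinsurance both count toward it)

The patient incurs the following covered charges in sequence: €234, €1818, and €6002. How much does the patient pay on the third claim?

Claim 1 — €234: all of it applies to the deductible. Patient pays €234; OOP now €234.
Claim 2 — €1818: deductible takes €366, €1452 remains; patient's 10% is €145.20. Patient pays €511.20; OOP now €745.20.
Claim 3 — €6002: 10% coinsurance on €6002 = €600.20. Adding that to €745.20 gives €1345.40, past the €1300 cap; patient pays only €1300 − €745.20 = €554.80.

€554.80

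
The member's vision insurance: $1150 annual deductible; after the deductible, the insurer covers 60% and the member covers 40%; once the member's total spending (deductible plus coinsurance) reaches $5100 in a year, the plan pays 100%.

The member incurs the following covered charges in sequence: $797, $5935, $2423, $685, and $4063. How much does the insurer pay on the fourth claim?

$411

#1 ($797): entire amount goes to the deductible. Member owes $797 (running OOP $797). Insurer: $797 − $797 = $0.
#2 ($5935): $353 finishes the deductible; $5582 goes to coinsurance; member's 40% is $2232.80. Member pays $2585.80; OOP now $3382.80. Plan pays $5935 − $2585.80 = $3349.20.
#3 ($2423): 40% coinsurance on $2423 = $969.20. Member owes $969.20 (running OOP $4352). Plan pays $2423 − $969.20 = $1453.80.
#4 ($685): 40% coinsurance on $685 = $274. Member owes $274 (running OOP $4626). Insurer: $685 − $274 = $411.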